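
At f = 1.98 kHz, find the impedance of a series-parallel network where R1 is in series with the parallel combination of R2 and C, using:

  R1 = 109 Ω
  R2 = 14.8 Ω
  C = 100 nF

Step 1 — Angular frequency: ω = 2π·f = 2π·1980 = 1.244e+04 rad/s.
Step 2 — Component impedances:
  R1: Z = R = 109 Ω
  R2: Z = R = 14.8 Ω
  C: Z = 1/(jωC) = -j/(ω·C) = 0 - j803.8 Ω
Step 3 — Parallel branch: R2 || C = 1/(1/R2 + 1/C) = 14.79 - j0.2724 Ω.
Step 4 — Series with R1: Z_total = R1 + (R2 || C) = 123.8 - j0.2724 Ω = 123.8∠-0.1° Ω.

Z = 123.8 - j0.2724 Ω = 123.8∠-0.1° Ω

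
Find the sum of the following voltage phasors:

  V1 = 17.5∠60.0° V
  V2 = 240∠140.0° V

Step 1 — Convert each phasor to rectangular form:
  V1 = 17.5·(cos(60.0°) + j·sin(60.0°)) = 8.75 + j15.16 V
  V2 = 240·(cos(140.0°) + j·sin(140.0°)) = -183.9 + j154.3 V
Step 2 — Sum components: V_total = -175.1 + j169.4 V.
Step 3 — Convert to polar: |V_total| = 243.6 V, ∠V_total = 135.9°.

V_total = 243.6∠135.9° V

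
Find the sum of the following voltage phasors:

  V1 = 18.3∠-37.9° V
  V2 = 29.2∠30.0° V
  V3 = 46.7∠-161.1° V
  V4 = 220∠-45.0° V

Step 1 — Convert each phasor to rectangular form:
  V1 = 18.3·(cos(-37.9°) + j·sin(-37.9°)) = 14.44 - j11.24 V
  V2 = 29.2·(cos(30.0°) + j·sin(30.0°)) = 25.29 + j14.6 V
  V3 = 46.7·(cos(-161.1°) + j·sin(-161.1°)) = -44.18 - j15.13 V
  V4 = 220·(cos(-45.0°) + j·sin(-45.0°)) = 155.6 - j155.6 V
Step 2 — Sum components: V_total = 151.1 - j167.3 V.
Step 3 — Convert to polar: |V_total| = 225.5 V, ∠V_total = -47.9°.

V_total = 225.5∠-47.9° V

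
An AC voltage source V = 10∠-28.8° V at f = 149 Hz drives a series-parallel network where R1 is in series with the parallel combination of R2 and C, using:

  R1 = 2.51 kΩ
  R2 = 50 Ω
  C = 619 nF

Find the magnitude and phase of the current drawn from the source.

Step 1 — Angular frequency: ω = 2π·f = 2π·149 = 936.2 rad/s.
Step 2 — Component impedances:
  R1: Z = R = 2510 Ω
  R2: Z = R = 50 Ω
  C: Z = 1/(jωC) = -j/(ω·C) = 0 - j1726 Ω
Step 3 — Parallel branch: R2 || C = 1/(1/R2 + 1/C) = 49.96 - j1.448 Ω.
Step 4 — Series with R1: Z_total = R1 + (R2 || C) = 2560 - j1.448 Ω = 2560∠-0.0° Ω.
Step 5 — Source phasor: V = 10∠-28.8° V = 8.763 - j4.818 V.
Step 6 — Ohm's law: I = V / Z_total = (8.763 - j4.818) / (2560 - j1.448) = 0.003424 - j0.00188 A.
Step 7 — Convert to polar: |I| = 0.003906 A, ∠I = -28.8°.

I = 0.003906∠-28.8° A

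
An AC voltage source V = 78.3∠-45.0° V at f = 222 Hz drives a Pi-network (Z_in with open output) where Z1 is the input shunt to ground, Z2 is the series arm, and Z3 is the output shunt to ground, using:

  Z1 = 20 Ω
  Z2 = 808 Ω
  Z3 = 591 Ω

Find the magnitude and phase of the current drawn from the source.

Step 1 — Angular frequency: ω = 2π·f = 2π·222 = 1395 rad/s.
Step 2 — Component impedances:
  Z1: Z = R = 20 Ω
  Z2: Z = R = 808 Ω
  Z3: Z = R = 591 Ω
Step 3 — With open output, the series arm Z2 and the output shunt Z3 appear in series to ground: Z2 + Z3 = 1399 Ω.
Step 4 — Parallel with input shunt Z1: Z_in = Z1 || (Z2 + Z3) = 19.72 Ω = 19.72∠0.0° Ω.
Step 5 — Source phasor: V = 78.3∠-45.0° V = 55.37 - j55.37 V.
Step 6 — Ohm's law: I = V / Z_total = (55.37 - j55.37) / (19.72) = 2.808 - j2.808 A.
Step 7 — Convert to polar: |I| = 3.971 A, ∠I = -45.0°.

I = 3.971∠-45.0° A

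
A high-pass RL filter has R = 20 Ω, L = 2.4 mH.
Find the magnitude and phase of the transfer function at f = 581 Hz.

Step 1 — Angular frequency: ω = 2π·581 = 3651 rad/s.
Step 2 — Transfer function: H(jω) = jωL/(R + jωL).
Step 3 — Numerator jωL = j·8.761; denominator R + jωL = 20 + j8.761.
Step 4 — H = 0.161 + j0.3675.
Step 5 — Magnitude: |H| = 0.4013 (-7.9 dB); phase: φ = 66.3°.

|H| = 0.4013 (-7.9 dB), φ = 66.3°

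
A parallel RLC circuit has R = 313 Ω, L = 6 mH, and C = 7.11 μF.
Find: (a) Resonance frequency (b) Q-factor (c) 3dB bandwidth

Step 1 — Resonance: ω₀ = 1/√(LC) = 1/√(0.006·7.11e-06) = 4842 rad/s.
Step 2 — f₀ = ω₀/(2π) = 770.6 Hz.
Step 3 — Parallel Q: Q = R/(ω₀L) = 313/(4842·0.006) = 10.77.
Step 4 — Bandwidth: Δω = ω₀/Q = 449.4 rad/s; BW = Δω/(2π) = 71.52 Hz.

(a) f₀ = 770.6 Hz  (b) Q = 10.77  (c) BW = 71.52 Hz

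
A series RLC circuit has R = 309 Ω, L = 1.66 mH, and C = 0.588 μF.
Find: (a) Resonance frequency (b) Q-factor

Step 1 — Resonance condition Im(Z)=0 gives ω₀ = 1/√(LC).
Step 2 — ω₀ = 1/√(0.00166·5.88e-07) = 3.201e+04 rad/s.
Step 3 — f₀ = ω₀/(2π) = 5094 Hz.
Step 4 — Series Q: Q = ω₀L/R = 3.201e+04·0.00166/309 = 0.172.

(a) f₀ = 5094 Hz  (b) Q = 0.172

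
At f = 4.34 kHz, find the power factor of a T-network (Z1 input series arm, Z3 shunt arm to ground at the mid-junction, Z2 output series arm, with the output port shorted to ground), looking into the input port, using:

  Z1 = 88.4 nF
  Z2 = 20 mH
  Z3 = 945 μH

Step 1 — Angular frequency: ω = 2π·f = 2π·4340 = 2.727e+04 rad/s.
Step 2 — Component impedances:
  Z1: Z = 1/(jωC) = -j/(ω·C) = 0 - j414.8 Ω
  Z2: Z = jωL = j·2.727e+04·0.02 = 0 + j545.4 Ω
  Z3: Z = jωL = j·2.727e+04·0.000945 = 0 + j25.77 Ω
Step 3 — With the output port shorted to ground, the output series arm Z2 runs from the junction to ground; the shunt arm Z3 also runs from the junction to ground. They appear in parallel: Z3 || Z2 = 0 + j24.61 Ω.
Step 4 — Series with input arm Z1: Z_in = Z1 + (Z3 || Z2) = 0 - j390.2 Ω = 390.2∠-90.0° Ω.
Step 5 — Power factor: PF = cos(φ) = Re(Z)/|Z| = 0/390.2 = 0.
Step 6 — Type: Im(Z) = -390.2 ⇒ leading (phase φ = -90.0°).

PF = 0 (leading, φ = -90.0°)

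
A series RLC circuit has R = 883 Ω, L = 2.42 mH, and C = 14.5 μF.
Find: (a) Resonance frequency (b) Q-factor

Step 1 — Resonance condition Im(Z)=0 gives ω₀ = 1/√(LC).
Step 2 — ω₀ = 1/√(0.00242·1.45e-05) = 5338 rad/s.
Step 3 — f₀ = ω₀/(2π) = 849.6 Hz.
Step 4 — Series Q: Q = ω₀L/R = 5338·0.00242/883 = 0.01463.

(a) f₀ = 849.6 Hz  (b) Q = 0.01463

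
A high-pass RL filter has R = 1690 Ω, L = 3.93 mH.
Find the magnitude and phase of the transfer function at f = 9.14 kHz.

Step 1 — Angular frequency: ω = 2π·9140 = 5.743e+04 rad/s.
Step 2 — Transfer function: H(jω) = jωL/(R + jωL).
Step 3 — Numerator jωL = j·225.7; denominator R + jωL = 1690 + j225.7.
Step 4 — H = 0.01752 + j0.1312.
Step 5 — Magnitude: |H| = 0.1324 (-17.6 dB); phase: φ = 82.4°.

|H| = 0.1324 (-17.6 dB), φ = 82.4°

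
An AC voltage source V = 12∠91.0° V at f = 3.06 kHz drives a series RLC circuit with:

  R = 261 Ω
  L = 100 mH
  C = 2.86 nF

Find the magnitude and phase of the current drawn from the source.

Step 1 — Angular frequency: ω = 2π·f = 2π·3060 = 1.923e+04 rad/s.
Step 2 — Component impedances:
  R: Z = R = 261 Ω
  L: Z = jωL = j·1.923e+04·0.1 = 0 + j1923 Ω
  C: Z = 1/(jωC) = -j/(ω·C) = 0 - j1.819e+04 Ω
Step 3 — Series combination: Z_total = R + L + C = 261 - j1.626e+04 Ω = 1.627e+04∠-89.1° Ω.
Step 4 — Source phasor: V = 12∠91.0° V = -0.2094 + j12 V.
Step 5 — Ohm's law: I = V / Z_total = (-0.2094 + j12) / (261 - j1.626e+04) = -0.0007378 - j1.037e-06 A.
Step 6 — Convert to polar: |I| = 0.0007378 A, ∠I = -179.9°.

I = 0.0007378∠-179.9° A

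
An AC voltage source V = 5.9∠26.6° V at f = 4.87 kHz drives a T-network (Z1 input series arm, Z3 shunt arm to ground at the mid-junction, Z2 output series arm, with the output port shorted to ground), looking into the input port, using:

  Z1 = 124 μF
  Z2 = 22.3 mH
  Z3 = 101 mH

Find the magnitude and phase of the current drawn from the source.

Step 1 — Angular frequency: ω = 2π·f = 2π·4870 = 3.06e+04 rad/s.
Step 2 — Component impedances:
  Z1: Z = 1/(jωC) = -j/(ω·C) = 0 - j0.2636 Ω
  Z2: Z = jωL = j·3.06e+04·0.0223 = 0 + j682.4 Ω
  Z3: Z = jωL = j·3.06e+04·0.101 = 0 + j3091 Ω
Step 3 — With the output port shorted to ground, the output series arm Z2 runs from the junction to ground; the shunt arm Z3 also runs from the junction to ground. They appear in parallel: Z3 || Z2 = 0 + j558.9 Ω.
Step 4 — Series with input arm Z1: Z_in = Z1 + (Z3 || Z2) = 0 + j558.7 Ω = 558.7∠90.0° Ω.
Step 5 — Source phasor: V = 5.9∠26.6° V = 5.276 + j2.642 V.
Step 6 — Ohm's law: I = V / Z_total = (5.276 + j2.642) / (0 + j558.7) = 0.004729 - j0.009443 A.
Step 7 — Convert to polar: |I| = 0.01056 A, ∠I = -63.4°.

I = 0.01056∠-63.4° A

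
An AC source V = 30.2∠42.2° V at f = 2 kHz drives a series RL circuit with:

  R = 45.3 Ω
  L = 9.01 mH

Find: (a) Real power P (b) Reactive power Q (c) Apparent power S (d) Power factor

Step 1 — Angular frequency: ω = 2π·f = 2π·2000 = 1.257e+04 rad/s.
Step 2 — Component impedances:
  R: Z = R = 45.3 Ω
  L: Z = jωL = j·1.257e+04·0.00901 = 0 + j113.2 Ω
Step 3 — Series combination: Z_total = R + L = 45.3 + j113.2 Ω = 121.9∠68.2° Ω.
Step 4 — Source phasor: V = 30.2∠42.2° V = 22.37 + j20.29 V.
Step 5 — Current: I = V / Z = 0.2226 - j0.1085 A = 0.2476∠-26.0° A.
Step 6 — Complex power: S = V·I* = 2.778 + j6.944 VA.
Step 7 — Real power: P = Re(S) = 2.778 W.
Step 8 — Reactive power: Q = Im(S) = 6.944 VAR.
Step 9 — Apparent power: |S| = 7.479 VA.
Step 10 — Power factor: PF = P/|S| = 0.3715 (lagging).

(a) P = 2.778 W  (b) Q = 6.944 VAR  (c) S = 7.479 VA  (d) PF = 0.3715 (lagging)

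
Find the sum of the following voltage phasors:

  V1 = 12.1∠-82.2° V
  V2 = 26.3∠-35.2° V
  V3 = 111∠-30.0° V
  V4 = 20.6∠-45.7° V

Step 1 — Convert each phasor to rectangular form:
  V1 = 12.1·(cos(-82.2°) + j·sin(-82.2°)) = 1.642 - j11.99 V
  V2 = 26.3·(cos(-35.2°) + j·sin(-35.2°)) = 21.49 - j15.16 V
  V3 = 111·(cos(-30.0°) + j·sin(-30.0°)) = 96.13 - j55.5 V
  V4 = 20.6·(cos(-45.7°) + j·sin(-45.7°)) = 14.39 - j14.74 V
Step 2 — Sum components: V_total = 133.6 - j97.39 V.
Step 3 — Convert to polar: |V_total| = 165.4 V, ∠V_total = -36.1°.

V_total = 165.4∠-36.1° V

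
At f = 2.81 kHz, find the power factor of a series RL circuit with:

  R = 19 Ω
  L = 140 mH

Step 1 — Angular frequency: ω = 2π·f = 2π·2810 = 1.766e+04 rad/s.
Step 2 — Component impedances:
  R: Z = R = 19 Ω
  L: Z = jωL = j·1.766e+04·0.14 = 0 + j2472 Ω
Step 3 — Series combination: Z_total = R + L = 19 + j2472 Ω = 2472∠89.6° Ω.
Step 4 — Power factor: PF = cos(φ) = Re(Z)/|Z| = 19/2472 = 0.007686.
Step 5 — Type: Im(Z) = 2472 ⇒ lagging (phase φ = 89.6°).

PF = 0.007686 (lagging, φ = 89.6°)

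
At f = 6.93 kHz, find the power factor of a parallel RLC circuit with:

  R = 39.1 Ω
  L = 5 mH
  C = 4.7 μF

Step 1 — Angular frequency: ω = 2π·f = 2π·6930 = 4.354e+04 rad/s.
Step 2 — Component impedances:
  R: Z = R = 39.1 Ω
  L: Z = jωL = j·4.354e+04·0.005 = 0 + j217.7 Ω
  C: Z = 1/(jωC) = -j/(ω·C) = 0 - j4.886 Ω
Step 3 — Parallel combination: 1/Z_total = 1/R + 1/L + 1/C; Z_total = 0.6287 - j4.918 Ω = 4.958∠-82.7° Ω.
Step 4 — Power factor: PF = cos(φ) = Re(Z)/|Z| = 0.6287/4.958 = 0.1268.
Step 5 — Type: Im(Z) = -4.918 ⇒ leading (phase φ = -82.7°).

PF = 0.1268 (leading, φ = -82.7°)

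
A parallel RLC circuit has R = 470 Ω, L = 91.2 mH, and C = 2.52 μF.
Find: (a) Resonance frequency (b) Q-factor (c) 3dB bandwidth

Step 1 — Resonance: ω₀ = 1/√(LC) = 1/√(0.0912·2.52e-06) = 2086 rad/s.
Step 2 — f₀ = ω₀/(2π) = 332 Hz.
Step 3 — Parallel Q: Q = R/(ω₀L) = 470/(2086·0.0912) = 2.471.
Step 4 — Bandwidth: Δω = ω₀/Q = 844.3 rad/s; BW = Δω/(2π) = 134.4 Hz.

(a) f₀ = 332 Hz  (b) Q = 2.471  (c) BW = 134.4 Hz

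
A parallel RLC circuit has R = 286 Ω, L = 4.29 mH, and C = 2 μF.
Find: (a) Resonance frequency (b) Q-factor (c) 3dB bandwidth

Step 1 — Resonance: ω₀ = 1/√(LC) = 1/√(0.00429·2e-06) = 1.08e+04 rad/s.
Step 2 — f₀ = ω₀/(2π) = 1718 Hz.
Step 3 — Parallel Q: Q = R/(ω₀L) = 286/(1.08e+04·0.00429) = 6.175.
Step 4 — Bandwidth: Δω = ω₀/Q = 1748 rad/s; BW = Δω/(2π) = 278.2 Hz.

(a) f₀ = 1718 Hz  (b) Q = 6.175  (c) BW = 278.2 Hz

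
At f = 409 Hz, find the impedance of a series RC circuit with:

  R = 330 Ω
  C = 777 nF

Step 1 — Angular frequency: ω = 2π·f = 2π·409 = 2570 rad/s.
Step 2 — Component impedances:
  R: Z = R = 330 Ω
  C: Z = 1/(jωC) = -j/(ω·C) = 0 - j500.8 Ω
Step 3 — Series combination: Z_total = R + C = 330 - j500.8 Ω = 599.8∠-56.6° Ω.

Z = 330 - j500.8 Ω = 599.8∠-56.6° Ω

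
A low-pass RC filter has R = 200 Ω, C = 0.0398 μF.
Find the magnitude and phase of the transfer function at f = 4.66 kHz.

Step 1 — Angular frequency: ω = 2π·4660 = 2.928e+04 rad/s.
Step 2 — Transfer function: H(jω) = 1/(1 + jωRC).
Step 3 — Denominator: 1 + jωRC = 1 + j·2.928e+04·200·3.98e-08 = 1 + j0.2331.
Step 4 — H = 0.9485 - j0.2211.
Step 5 — Magnitude: |H| = 0.9739 (-0.2 dB); phase: φ = -13.1°.

|H| = 0.9739 (-0.2 dB), φ = -13.1°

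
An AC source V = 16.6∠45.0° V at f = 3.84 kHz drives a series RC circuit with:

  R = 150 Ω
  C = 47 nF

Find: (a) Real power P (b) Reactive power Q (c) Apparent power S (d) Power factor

Step 1 — Angular frequency: ω = 2π·f = 2π·3840 = 2.413e+04 rad/s.
Step 2 — Component impedances:
  R: Z = R = 150 Ω
  C: Z = 1/(jωC) = -j/(ω·C) = 0 - j881.8 Ω
Step 3 — Series combination: Z_total = R + C = 150 - j881.8 Ω = 894.5∠-80.3° Ω.
Step 4 — Source phasor: V = 16.6∠45.0° V = 11.74 + j11.74 V.
Step 5 — Current: I = V / Z = -0.01074 + j0.01514 A = 0.01856∠125.3° A.
Step 6 — Complex power: S = V·I* = 0.05166 - j0.3037 VA.
Step 7 — Real power: P = Re(S) = 0.05166 W.
Step 8 — Reactive power: Q = Im(S) = -0.3037 VAR.
Step 9 — Apparent power: |S| = 0.3081 VA.
Step 10 — Power factor: PF = P/|S| = 0.1677 (leading).

(a) P = 0.05166 W  (b) Q = -0.3037 VAR  (c) S = 0.3081 VA  (d) PF = 0.1677 (leading)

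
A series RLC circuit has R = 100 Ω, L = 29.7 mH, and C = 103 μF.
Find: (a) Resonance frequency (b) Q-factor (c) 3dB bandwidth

Step 1 — Resonance: ω₀ = 1/√(LC) = 1/√(0.0297·0.000103) = 571.7 rad/s.
Step 2 — f₀ = ω₀/(2π) = 91 Hz.
Step 3 — Series Q: Q = ω₀L/R = 571.7·0.0297/100 = 0.1698.
Step 4 — Bandwidth: Δω = ω₀/Q = 3367 rad/s; BW = Δω/(2π) = 535.9 Hz.

(a) f₀ = 91 Hz  (b) Q = 0.1698  (c) BW = 535.9 Hz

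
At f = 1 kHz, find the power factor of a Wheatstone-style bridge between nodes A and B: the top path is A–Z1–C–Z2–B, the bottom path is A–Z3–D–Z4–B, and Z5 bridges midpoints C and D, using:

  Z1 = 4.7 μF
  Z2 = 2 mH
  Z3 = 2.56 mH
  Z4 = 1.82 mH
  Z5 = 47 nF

Step 1 — Angular frequency: ω = 2π·f = 2π·1000 = 6283 rad/s.
Step 2 — Component impedances:
  Z1: Z = 1/(jωC) = -j/(ω·C) = 0 - j33.86 Ω
  Z2: Z = jωL = j·6283·0.002 = 0 + j12.57 Ω
  Z3: Z = jωL = j·6283·0.00256 = 0 + j16.08 Ω
  Z4: Z = jωL = j·6283·0.00182 = 0 + j11.44 Ω
  Z5: Z = 1/(jωC) = -j/(ω·C) = 0 - j3386 Ω
Step 3 — Bridge requires nodal analysis (the Z5 bridge couples midpoints C and D, so the two paths cannot be reduced to a simple series/parallel combination). Setting node B to ground and injecting 1 A at node A, the 3-node admittance system at A, C, D solves to V_A = Z_AB = 0 - j91.57 Ω = 91.57∠-90.0° Ω.
Step 4 — Power factor: PF = cos(φ) = Re(Z)/|Z| = 0/91.57 = 0.
Step 5 — Type: Im(Z) = -91.57 ⇒ leading (phase φ = -90.0°).

PF = 0 (leading, φ = -90.0°)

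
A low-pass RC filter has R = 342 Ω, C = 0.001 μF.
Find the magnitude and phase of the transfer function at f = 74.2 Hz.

Step 1 — Angular frequency: ω = 2π·74.2 = 466.2 rad/s.
Step 2 — Transfer function: H(jω) = 1/(1 + jωRC).
Step 3 — Denominator: 1 + jωRC = 1 + j·466.2·342·1e-09 = 1 + j0.0001594.
Step 4 — H = 1 - j0.0001594.
Step 5 — Magnitude: |H| = 1 (-0.0 dB); phase: φ = -0.0°.

|H| = 1 (-0.0 dB), φ = -0.0°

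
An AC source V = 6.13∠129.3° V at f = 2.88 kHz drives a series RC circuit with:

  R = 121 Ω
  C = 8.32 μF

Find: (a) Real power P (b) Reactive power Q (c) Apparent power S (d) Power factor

Step 1 — Angular frequency: ω = 2π·f = 2π·2880 = 1.81e+04 rad/s.
Step 2 — Component impedances:
  R: Z = R = 121 Ω
  C: Z = 1/(jωC) = -j/(ω·C) = 0 - j6.642 Ω
Step 3 — Series combination: Z_total = R + C = 121 - j6.642 Ω = 121.2∠-3.1° Ω.
Step 4 — Source phasor: V = 6.13∠129.3° V = -3.883 + j4.744 V.
Step 5 — Current: I = V / Z = -0.03414 + j0.03733 A = 0.05059∠132.4° A.
Step 6 — Complex power: S = V·I* = 0.3096 - j0.017 VA.
Step 7 — Real power: P = Re(S) = 0.3096 W.
Step 8 — Reactive power: Q = Im(S) = -0.017 VAR.
Step 9 — Apparent power: |S| = 0.3101 VA.
Step 10 — Power factor: PF = P/|S| = 0.9985 (leading).

(a) P = 0.3096 W  (b) Q = -0.017 VAR  (c) S = 0.3101 VA  (d) PF = 0.9985 (leading)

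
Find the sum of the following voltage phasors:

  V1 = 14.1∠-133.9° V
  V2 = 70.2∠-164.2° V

Step 1 — Convert each phasor to rectangular form:
  V1 = 14.1·(cos(-133.9°) + j·sin(-133.9°)) = -9.777 - j10.16 V
  V2 = 70.2·(cos(-164.2°) + j·sin(-164.2°)) = -67.55 - j19.11 V
Step 2 — Sum components: V_total = -77.32 - j29.27 V.
Step 3 — Convert to polar: |V_total| = 82.68 V, ∠V_total = -159.3°.

V_total = 82.68∠-159.3° V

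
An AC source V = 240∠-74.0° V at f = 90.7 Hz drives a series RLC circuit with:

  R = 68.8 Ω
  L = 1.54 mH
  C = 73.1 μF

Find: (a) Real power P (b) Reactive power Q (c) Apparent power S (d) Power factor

Step 1 — Angular frequency: ω = 2π·f = 2π·90.7 = 569.9 rad/s.
Step 2 — Component impedances:
  R: Z = R = 68.8 Ω
  L: Z = jωL = j·569.9·0.00154 = 0 + j0.8776 Ω
  C: Z = 1/(jωC) = -j/(ω·C) = 0 - j24 Ω
Step 3 — Series combination: Z_total = R + L + C = 68.8 - j23.13 Ω = 72.58∠-18.6° Ω.
Step 4 — Source phasor: V = 240∠-74.0° V = 66.15 - j230.7 V.
Step 5 — Current: I = V / Z = 1.877 - j2.722 A = 3.307∠-55.4° A.
Step 6 — Complex power: S = V·I* = 752.2 - j252.9 VA.
Step 7 — Real power: P = Re(S) = 752.2 W.
Step 8 — Reactive power: Q = Im(S) = -252.9 VAR.
Step 9 — Apparent power: |S| = 793.6 VA.
Step 10 — Power factor: PF = P/|S| = 0.9479 (leading).

(a) P = 752.2 W  (b) Q = -252.9 VAR  (c) S = 793.6 VA  (d) PF = 0.9479 (leading)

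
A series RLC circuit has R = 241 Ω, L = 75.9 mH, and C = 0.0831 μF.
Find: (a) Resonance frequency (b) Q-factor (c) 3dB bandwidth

Step 1 — Resonance: ω₀ = 1/√(LC) = 1/√(0.0759·8.31e-08) = 1.259e+04 rad/s.
Step 2 — f₀ = ω₀/(2π) = 2004 Hz.
Step 3 — Series Q: Q = ω₀L/R = 1.259e+04·0.0759/241 = 3.966.
Step 4 — Bandwidth: Δω = ω₀/Q = 3175 rad/s; BW = Δω/(2π) = 505.4 Hz.

(a) f₀ = 2004 Hz  (b) Q = 3.966  (c) BW = 505.4 Hz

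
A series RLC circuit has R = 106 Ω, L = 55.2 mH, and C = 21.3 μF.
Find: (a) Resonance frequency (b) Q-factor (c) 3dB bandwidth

Step 1 — Resonance condition Im(Z)=0 gives ω₀ = 1/√(LC).
Step 2 — ω₀ = 1/√(0.0552·2.13e-05) = 922.2 rad/s.
Step 3 — f₀ = ω₀/(2π) = 146.8 Hz.
Step 4 — Series Q: Q = ω₀L/R = 922.2·0.0552/106 = 0.4803.
Step 5 — 3dB bandwidth: Δω = ω₀/Q = 1920 rad/s; BW = Δω/(2π) = 305.6 Hz.

(a) f₀ = 146.8 Hz  (b) Q = 0.4803  (c) BW = 305.6 Hz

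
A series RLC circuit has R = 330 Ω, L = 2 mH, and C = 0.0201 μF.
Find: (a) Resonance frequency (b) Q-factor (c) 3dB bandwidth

Step 1 — Resonance: ω₀ = 1/√(LC) = 1/√(0.002·2.01e-08) = 1.577e+05 rad/s.
Step 2 — f₀ = ω₀/(2π) = 2.51e+04 Hz.
Step 3 — Series Q: Q = ω₀L/R = 1.577e+05·0.002/330 = 0.9559.
Step 4 — Bandwidth: Δω = ω₀/Q = 1.65e+05 rad/s; BW = Δω/(2π) = 2.626e+04 Hz.

(a) f₀ = 2.51e+04 Hz  (b) Q = 0.9559  (c) BW = 2.626e+04 Hz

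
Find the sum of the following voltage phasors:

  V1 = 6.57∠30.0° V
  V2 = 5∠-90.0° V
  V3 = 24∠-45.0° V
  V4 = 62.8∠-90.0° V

Step 1 — Convert each phasor to rectangular form:
  V1 = 6.57·(cos(30.0°) + j·sin(30.0°)) = 5.69 + j3.285 V
  V2 = 5·(cos(-90.0°) + j·sin(-90.0°)) = 0 - j5 V
  V3 = 24·(cos(-45.0°) + j·sin(-45.0°)) = 16.97 - j16.97 V
  V4 = 62.8·(cos(-90.0°) + j·sin(-90.0°)) = 0 - j62.8 V
Step 2 — Sum components: V_total = 22.66 - j81.49 V.
Step 3 — Convert to polar: |V_total| = 84.58 V, ∠V_total = -74.5°.

V_total = 84.58∠-74.5° V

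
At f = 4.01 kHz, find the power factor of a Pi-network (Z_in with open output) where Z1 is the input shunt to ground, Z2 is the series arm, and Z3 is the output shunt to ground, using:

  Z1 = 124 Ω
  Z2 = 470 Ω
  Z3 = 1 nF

Step 1 — Angular frequency: ω = 2π·f = 2π·4010 = 2.52e+04 rad/s.
Step 2 — Component impedances:
  Z1: Z = R = 124 Ω
  Z2: Z = R = 470 Ω
  Z3: Z = 1/(jωC) = -j/(ω·C) = 0 - j3.969e+04 Ω
Step 3 — With open output, the series arm Z2 and the output shunt Z3 appear in series to ground: Z2 + Z3 = 470 - j3.969e+04 Ω.
Step 4 — Parallel with input shunt Z1: Z_in = Z1 || (Z2 + Z3) = 124 - j0.3873 Ω = 124∠-0.2° Ω.
Step 5 — Power factor: PF = cos(φ) = Re(Z)/|Z| = 124/124 = 1.
Step 6 — Type: Im(Z) = -0.3873 ⇒ leading (phase φ = -0.2°).

PF = 1 (leading, φ = -0.2°)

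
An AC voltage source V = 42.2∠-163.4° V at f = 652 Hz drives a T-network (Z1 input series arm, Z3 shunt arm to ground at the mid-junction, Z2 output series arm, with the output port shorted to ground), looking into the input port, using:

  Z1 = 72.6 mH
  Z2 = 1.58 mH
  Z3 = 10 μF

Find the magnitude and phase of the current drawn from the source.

Step 1 — Angular frequency: ω = 2π·f = 2π·652 = 4097 rad/s.
Step 2 — Component impedances:
  Z1: Z = jωL = j·4097·0.0726 = 0 + j297.4 Ω
  Z2: Z = jωL = j·4097·0.00158 = 0 + j6.473 Ω
  Z3: Z = 1/(jωC) = -j/(ω·C) = 0 - j24.41 Ω
Step 3 — With the output port shorted to ground, the output series arm Z2 runs from the junction to ground; the shunt arm Z3 also runs from the junction to ground. They appear in parallel: Z3 || Z2 = 0 + j8.808 Ω.
Step 4 — Series with input arm Z1: Z_in = Z1 + (Z3 || Z2) = 0 + j306.2 Ω = 306.2∠90.0° Ω.
Step 5 — Source phasor: V = 42.2∠-163.4° V = -40.44 - j12.06 V.
Step 6 — Ohm's law: I = V / Z_total = (-40.44 - j12.06) / (0 + j306.2) = -0.03937 + j0.1321 A.
Step 7 — Convert to polar: |I| = 0.1378 A, ∠I = 106.6°.

I = 0.1378∠106.6° A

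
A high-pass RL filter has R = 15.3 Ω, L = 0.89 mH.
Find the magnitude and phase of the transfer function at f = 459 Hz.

Step 1 — Angular frequency: ω = 2π·459 = 2884 rad/s.
Step 2 — Transfer function: H(jω) = jωL/(R + jωL).
Step 3 — Numerator jωL = j·2.567; denominator R + jωL = 15.3 + j2.567.
Step 4 — H = 0.02737 + j0.1632.
Step 5 — Magnitude: |H| = 0.1654 (-15.6 dB); phase: φ = 80.5°.

|H| = 0.1654 (-15.6 dB), φ = 80.5°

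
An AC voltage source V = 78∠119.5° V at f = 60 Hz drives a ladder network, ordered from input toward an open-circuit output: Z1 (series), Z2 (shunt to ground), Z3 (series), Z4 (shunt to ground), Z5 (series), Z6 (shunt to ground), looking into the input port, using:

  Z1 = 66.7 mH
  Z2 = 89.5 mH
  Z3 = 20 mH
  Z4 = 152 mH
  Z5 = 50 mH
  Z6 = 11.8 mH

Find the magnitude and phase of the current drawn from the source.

Step 1 — Angular frequency: ω = 2π·f = 2π·60 = 377 rad/s.
Step 2 — Component impedances:
  Z1: Z = jωL = j·377·0.0667 = 0 + j25.15 Ω
  Z2: Z = jωL = j·377·0.0895 = 0 + j33.74 Ω
  Z3: Z = jωL = j·377·0.02 = 0 + j7.54 Ω
  Z4: Z = jωL = j·377·0.152 = 0 + j57.3 Ω
  Z5: Z = jωL = j·377·0.05 = 0 + j18.85 Ω
  Z6: Z = jωL = j·377·0.0118 = 0 + j4.448 Ω
Step 3 — Ladder network (open output): work backward from the far end, alternating series and parallel combinations. Z_in = 0 + j39.2 Ω = 39.2∠90.0° Ω.
Step 4 — Source phasor: V = 78∠119.5° V = -38.41 + j67.89 V.
Step 5 — Ohm's law: I = V / Z_total = (-38.41 + j67.89) / (0 + j39.2) = 1.732 + j0.9797 A.
Step 6 — Convert to polar: |I| = 1.99 A, ∠I = 29.5°.

I = 1.99∠29.5° A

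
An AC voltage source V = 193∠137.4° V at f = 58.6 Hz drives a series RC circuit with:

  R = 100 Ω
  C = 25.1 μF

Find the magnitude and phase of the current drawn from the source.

Step 1 — Angular frequency: ω = 2π·f = 2π·58.6 = 368.2 rad/s.
Step 2 — Component impedances:
  R: Z = R = 100 Ω
  C: Z = 1/(jωC) = -j/(ω·C) = 0 - j108.2 Ω
Step 3 — Series combination: Z_total = R + C = 100 - j108.2 Ω = 147.3∠-47.3° Ω.
Step 4 — Source phasor: V = 193∠137.4° V = -142.1 + j130.6 V.
Step 5 — Ohm's law: I = V / Z_total = (-142.1 + j130.6) / (100 - j108.2) = -1.306 - j0.1063 A.
Step 6 — Convert to polar: |I| = 1.31 A, ∠I = -175.3°.

I = 1.31∠-175.3° A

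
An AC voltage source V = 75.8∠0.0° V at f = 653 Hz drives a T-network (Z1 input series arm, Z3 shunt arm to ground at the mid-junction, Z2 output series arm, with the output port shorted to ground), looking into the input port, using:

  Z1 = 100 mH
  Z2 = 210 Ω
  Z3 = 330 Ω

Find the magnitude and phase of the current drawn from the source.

Step 1 — Angular frequency: ω = 2π·f = 2π·653 = 4103 rad/s.
Step 2 — Component impedances:
  Z1: Z = jωL = j·4103·0.1 = 0 + j410.3 Ω
  Z2: Z = R = 210 Ω
  Z3: Z = R = 330 Ω
Step 3 — With the output port shorted to ground, the output series arm Z2 runs from the junction to ground; the shunt arm Z3 also runs from the junction to ground. They appear in parallel: Z3 || Z2 = 128.3 Ω.
Step 4 — Series with input arm Z1: Z_in = Z1 + (Z3 || Z2) = 128.3 + j410.3 Ω = 429.9∠72.6° Ω.
Step 5 — Source phasor: V = 75.8∠0.0° V = 75.8 V.
Step 6 — Ohm's law: I = V / Z_total = (75.8) / (128.3 + j410.3) = 0.05264 - j0.1683 A.
Step 7 — Convert to polar: |I| = 0.1763 A, ∠I = -72.6°.

I = 0.1763∠-72.6° A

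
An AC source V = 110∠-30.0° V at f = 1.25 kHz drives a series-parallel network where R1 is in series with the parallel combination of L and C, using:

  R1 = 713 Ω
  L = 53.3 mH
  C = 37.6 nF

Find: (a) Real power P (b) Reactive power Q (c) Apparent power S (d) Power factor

Step 1 — Angular frequency: ω = 2π·f = 2π·1250 = 7854 rad/s.
Step 2 — Component impedances:
  R1: Z = R = 713 Ω
  L: Z = jωL = j·7854·0.0533 = 0 + j418.6 Ω
  C: Z = 1/(jωC) = -j/(ω·C) = 0 - j3386 Ω
Step 3 — Parallel branch: L || C = 1/(1/L + 1/C) = 0 + j477.7 Ω.
Step 4 — Series with R1: Z_total = R1 + (L || C) = 713 + j477.7 Ω = 858.2∠33.8° Ω.
Step 5 — Source phasor: V = 110∠-30.0° V = 95.26 - j55 V.
Step 6 — Current: I = V / Z = 0.05655 - j0.115 A = 0.1282∠-63.8° A.
Step 7 — Complex power: S = V·I* = 11.71 + j7.847 VA.
Step 8 — Real power: P = Re(S) = 11.71 W.
Step 9 — Reactive power: Q = Im(S) = 7.847 VAR.
Step 10 — Apparent power: |S| = 14.1 VA.
Step 11 — Power factor: PF = P/|S| = 0.8308 (lagging).

(a) P = 11.71 W  (b) Q = 7.847 VAR  (c) S = 14.1 VA  (d) PF = 0.8308 (lagging)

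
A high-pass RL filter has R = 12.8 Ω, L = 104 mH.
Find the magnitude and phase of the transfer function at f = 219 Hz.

Step 1 — Angular frequency: ω = 2π·219 = 1376 rad/s.
Step 2 — Transfer function: H(jω) = jωL/(R + jωL).
Step 3 — Numerator jωL = j·143.1; denominator R + jωL = 12.8 + j143.1.
Step 4 — H = 0.9921 + j0.08873.
Step 5 — Magnitude: |H| = 0.996 (-0.0 dB); phase: φ = 5.1°.

|H| = 0.996 (-0.0 dB), φ = 5.1°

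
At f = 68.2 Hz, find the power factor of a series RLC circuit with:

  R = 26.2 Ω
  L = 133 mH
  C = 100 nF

Step 1 — Angular frequency: ω = 2π·f = 2π·68.2 = 428.5 rad/s.
Step 2 — Component impedances:
  R: Z = R = 26.2 Ω
  L: Z = jωL = j·428.5·0.133 = 0 + j56.99 Ω
  C: Z = 1/(jωC) = -j/(ω·C) = 0 - j2.334e+04 Ω
Step 3 — Series combination: Z_total = R + L + C = 26.2 - j2.328e+04 Ω = 2.328e+04∠-89.9° Ω.
Step 4 — Power factor: PF = cos(φ) = Re(Z)/|Z| = 26.2/2.328e+04 = 0.001125.
Step 5 — Type: Im(Z) = -2.328e+04 ⇒ leading (phase φ = -89.9°).

PF = 0.001125 (leading, φ = -89.9°)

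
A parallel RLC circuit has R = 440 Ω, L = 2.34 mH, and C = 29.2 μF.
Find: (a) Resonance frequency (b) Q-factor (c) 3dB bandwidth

Step 1 — Resonance: ω₀ = 1/√(LC) = 1/√(0.00234·2.92e-05) = 3826 rad/s.
Step 2 — f₀ = ω₀/(2π) = 608.9 Hz.
Step 3 — Parallel Q: Q = R/(ω₀L) = 440/(3826·0.00234) = 49.15.
Step 4 — Bandwidth: Δω = ω₀/Q = 77.83 rad/s; BW = Δω/(2π) = 12.39 Hz.

(a) f₀ = 608.9 Hz  (b) Q = 49.15  (c) BW = 12.39 Hz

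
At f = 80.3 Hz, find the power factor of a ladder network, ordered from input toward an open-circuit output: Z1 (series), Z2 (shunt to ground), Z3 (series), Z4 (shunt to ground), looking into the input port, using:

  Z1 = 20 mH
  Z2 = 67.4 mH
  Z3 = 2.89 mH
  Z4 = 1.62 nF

Step 1 — Angular frequency: ω = 2π·f = 2π·80.3 = 504.5 rad/s.
Step 2 — Component impedances:
  Z1: Z = jωL = j·504.5·0.02 = 0 + j10.09 Ω
  Z2: Z = jωL = j·504.5·0.0674 = 0 + j34.01 Ω
  Z3: Z = jωL = j·504.5·0.00289 = 0 + j1.458 Ω
  Z4: Z = 1/(jωC) = -j/(ω·C) = 0 - j1.223e+06 Ω
Step 3 — Ladder network (open output): work backward from the far end, alternating series and parallel combinations. Z_in = 0 + j44.1 Ω = 44.1∠90.0° Ω.
Step 4 — Power factor: PF = cos(φ) = Re(Z)/|Z| = 0/44.1 = 0.
Step 5 — Type: Im(Z) = 44.1 ⇒ lagging (phase φ = 90.0°).

PF = 0 (lagging, φ = 90.0°)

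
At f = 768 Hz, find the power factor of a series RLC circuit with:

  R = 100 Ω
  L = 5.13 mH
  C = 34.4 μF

Step 1 — Angular frequency: ω = 2π·f = 2π·768 = 4825 rad/s.
Step 2 — Component impedances:
  R: Z = R = 100 Ω
  L: Z = jωL = j·4825·0.00513 = 0 + j24.75 Ω
  C: Z = 1/(jωC) = -j/(ω·C) = 0 - j6.024 Ω
Step 3 — Series combination: Z_total = R + L + C = 100 + j18.73 Ω = 101.7∠10.6° Ω.
Step 4 — Power factor: PF = cos(φ) = Re(Z)/|Z| = 100/101.74 = 0.9829.
Step 5 — Type: Im(Z) = 18.73 ⇒ lagging (phase φ = 10.6°).

PF = 0.9829 (lagging, φ = 10.6°)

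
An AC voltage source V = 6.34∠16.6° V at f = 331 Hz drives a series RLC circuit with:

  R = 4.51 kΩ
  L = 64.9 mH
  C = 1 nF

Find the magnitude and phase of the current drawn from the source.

Step 1 — Angular frequency: ω = 2π·f = 2π·331 = 2080 rad/s.
Step 2 — Component impedances:
  R: Z = R = 4510 Ω
  L: Z = jωL = j·2080·0.0649 = 0 + j135 Ω
  C: Z = 1/(jωC) = -j/(ω·C) = 0 - j4.808e+05 Ω
Step 3 — Series combination: Z_total = R + L + C = 4510 - j4.807e+05 Ω = 4.807e+05∠-89.5° Ω.
Step 4 — Source phasor: V = 6.34∠16.6° V = 6.076 + j1.811 V.
Step 5 — Ohm's law: I = V / Z_total = (6.076 + j1.811) / (4510 - j4.807e+05) = -3.649e-06 + j1.267e-05 A.
Step 6 — Convert to polar: |I| = 1.319e-05 A, ∠I = 106.1°.

I = 1.319e-05∠106.1° A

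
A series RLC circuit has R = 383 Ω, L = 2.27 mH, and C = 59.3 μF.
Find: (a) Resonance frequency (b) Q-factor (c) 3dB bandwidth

Step 1 — Resonance condition Im(Z)=0 gives ω₀ = 1/√(LC).
Step 2 — ω₀ = 1/√(0.00227·5.93e-05) = 2726 rad/s.
Step 3 — f₀ = ω₀/(2π) = 433.8 Hz.
Step 4 — Series Q: Q = ω₀L/R = 2726·0.00227/383 = 0.01615.
Step 5 — 3dB bandwidth: Δω = ω₀/Q = 1.687e+05 rad/s; BW = Δω/(2π) = 2.685e+04 Hz.

(a) f₀ = 433.8 Hz  (b) Q = 0.01615  (c) BW = 2.685e+04 Hz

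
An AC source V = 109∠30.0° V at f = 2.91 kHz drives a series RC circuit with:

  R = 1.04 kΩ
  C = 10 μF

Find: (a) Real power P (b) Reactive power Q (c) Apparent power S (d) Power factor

Step 1 — Angular frequency: ω = 2π·f = 2π·2910 = 1.828e+04 rad/s.
Step 2 — Component impedances:
  R: Z = R = 1040 Ω
  C: Z = 1/(jωC) = -j/(ω·C) = 0 - j5.469 Ω
Step 3 — Series combination: Z_total = R + C = 1040 - j5.469 Ω = 1040∠-0.3° Ω.
Step 4 — Source phasor: V = 109∠30.0° V = 94.4 + j54.5 V.
Step 5 — Current: I = V / Z = 0.09049 + j0.05288 A = 0.1048∠30.3° A.
Step 6 — Complex power: S = V·I* = 11.42 - j0.06008 VA.
Step 7 — Real power: P = Re(S) = 11.42 W.
Step 8 — Reactive power: Q = Im(S) = -0.06008 VAR.
Step 9 — Apparent power: |S| = 11.42 VA.
Step 10 — Power factor: PF = P/|S| = 1 (leading).

(a) P = 11.42 W  (b) Q = -0.06008 VAR  (c) S = 11.42 VA  (d) PF = 1 (leading)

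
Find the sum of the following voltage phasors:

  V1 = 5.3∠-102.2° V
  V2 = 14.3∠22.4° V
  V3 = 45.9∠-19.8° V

Step 1 — Convert each phasor to rectangular form:
  V1 = 5.3·(cos(-102.2°) + j·sin(-102.2°)) = -1.12 - j5.18 V
  V2 = 14.3·(cos(22.4°) + j·sin(22.4°)) = 13.22 + j5.449 V
  V3 = 45.9·(cos(-19.8°) + j·sin(-19.8°)) = 43.19 - j15.55 V
Step 2 — Sum components: V_total = 55.29 - j15.28 V.
Step 3 — Convert to polar: |V_total| = 57.36 V, ∠V_total = -15.4°.

V_total = 57.36∠-15.4° V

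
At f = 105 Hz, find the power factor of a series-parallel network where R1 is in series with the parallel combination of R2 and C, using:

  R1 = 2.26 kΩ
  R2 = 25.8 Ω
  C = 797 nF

Step 1 — Angular frequency: ω = 2π·f = 2π·105 = 659.7 rad/s.
Step 2 — Component impedances:
  R1: Z = R = 2260 Ω
  R2: Z = R = 25.8 Ω
  C: Z = 1/(jωC) = -j/(ω·C) = 0 - j1902 Ω
Step 3 — Parallel branch: R2 || C = 1/(1/R2 + 1/C) = 25.8 - j0.3499 Ω.
Step 4 — Series with R1: Z_total = R1 + (R2 || C) = 2286 - j0.3499 Ω = 2286∠-0.0° Ω.
Step 5 — Power factor: PF = cos(φ) = Re(Z)/|Z| = 2286/2286 = 1.
Step 6 — Type: Im(Z) = -0.3499 ⇒ leading (phase φ = -0.0°).

PF = 1 (leading, φ = -0.0°)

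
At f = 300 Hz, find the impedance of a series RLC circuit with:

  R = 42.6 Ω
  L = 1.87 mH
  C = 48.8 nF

Step 1 — Angular frequency: ω = 2π·f = 2π·300 = 1885 rad/s.
Step 2 — Component impedances:
  R: Z = R = 42.6 Ω
  L: Z = jωL = j·1885·0.00187 = 0 + j3.525 Ω
  C: Z = 1/(jωC) = -j/(ω·C) = 0 - j1.087e+04 Ω
Step 3 — Series combination: Z_total = R + L + C = 42.6 - j1.087e+04 Ω = 1.087e+04∠-89.8° Ω.

Z = 42.6 - j1.087e+04 Ω = 1.087e+04∠-89.8° Ω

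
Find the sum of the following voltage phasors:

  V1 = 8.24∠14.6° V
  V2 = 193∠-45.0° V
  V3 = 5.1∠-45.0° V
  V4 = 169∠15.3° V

Step 1 — Convert each phasor to rectangular form:
  V1 = 8.24·(cos(14.6°) + j·sin(14.6°)) = 7.974 + j2.077 V
  V2 = 193·(cos(-45.0°) + j·sin(-45.0°)) = 136.5 - j136.5 V
  V3 = 5.1·(cos(-45.0°) + j·sin(-45.0°)) = 3.606 - j3.606 V
  V4 = 169·(cos(15.3°) + j·sin(15.3°)) = 163 + j44.59 V
Step 2 — Sum components: V_total = 311.1 - j93.41 V.
Step 3 — Convert to polar: |V_total| = 324.8 V, ∠V_total = -16.7°.

V_total = 324.8∠-16.7° V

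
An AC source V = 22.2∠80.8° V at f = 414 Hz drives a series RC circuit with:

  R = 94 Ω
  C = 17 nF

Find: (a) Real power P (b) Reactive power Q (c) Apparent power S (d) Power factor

Step 1 — Angular frequency: ω = 2π·f = 2π·414 = 2601 rad/s.
Step 2 — Component impedances:
  R: Z = R = 94 Ω
  C: Z = 1/(jωC) = -j/(ω·C) = 0 - j2.261e+04 Ω
Step 3 — Series combination: Z_total = R + C = 94 - j2.261e+04 Ω = 2.261e+04∠-89.8° Ω.
Step 4 — Source phasor: V = 22.2∠80.8° V = 3.549 + j21.91 V.
Step 5 — Current: I = V / Z = -0.0009684 + j0.000161 A = 0.0009817∠170.6° A.
Step 6 — Complex power: S = V·I* = 9.059e-05 - j0.02179 VA.
Step 7 — Real power: P = Re(S) = 9.059e-05 W.
Step 8 — Reactive power: Q = Im(S) = -0.02179 VAR.
Step 9 — Apparent power: |S| = 0.02179 VA.
Step 10 — Power factor: PF = P/|S| = 0.004157 (leading).

(a) P = 9.059e-05 W  (b) Q = -0.02179 VAR  (c) S = 0.02179 VA  (d) PF = 0.004157 (leading)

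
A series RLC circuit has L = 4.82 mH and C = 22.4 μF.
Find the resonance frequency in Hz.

Step 1 — Resonance condition Im(Z)=0 gives ω₀ = 1/√(LC).
Step 2 — ω₀ = 1/√(0.00482·2.24e-05) = 3043 rad/s.
Step 3 — f₀ = ω₀/(2π) = 484.4 Hz.

f₀ = 484.4 Hz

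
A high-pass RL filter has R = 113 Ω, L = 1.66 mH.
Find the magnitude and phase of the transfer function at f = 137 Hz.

Step 1 — Angular frequency: ω = 2π·137 = 860.8 rad/s.
Step 2 — Transfer function: H(jω) = jωL/(R + jωL).
Step 3 — Numerator jωL = j·1.429; denominator R + jωL = 113 + j1.429.
Step 4 — H = 0.0001599 + j0.01264.
Step 5 — Magnitude: |H| = 0.01264 (-38.0 dB); phase: φ = 89.3°.

|H| = 0.01264 (-38.0 dB), φ = 89.3°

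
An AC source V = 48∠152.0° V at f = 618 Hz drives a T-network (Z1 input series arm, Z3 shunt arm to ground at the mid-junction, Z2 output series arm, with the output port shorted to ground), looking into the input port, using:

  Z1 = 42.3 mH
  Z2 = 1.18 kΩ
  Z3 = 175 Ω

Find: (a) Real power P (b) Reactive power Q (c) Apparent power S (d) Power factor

Step 1 — Angular frequency: ω = 2π·f = 2π·618 = 3883 rad/s.
Step 2 — Component impedances:
  Z1: Z = jωL = j·3883·0.0423 = 0 + j164.3 Ω
  Z2: Z = R = 1180 Ω
  Z3: Z = R = 175 Ω
Step 3 — With the output port shorted to ground, the output series arm Z2 runs from the junction to ground; the shunt arm Z3 also runs from the junction to ground. They appear in parallel: Z3 || Z2 = 152.4 Ω.
Step 4 — Series with input arm Z1: Z_in = Z1 + (Z3 || Z2) = 152.4 + j164.3 Ω = 224.1∠47.1° Ω.
Step 5 — Source phasor: V = 48∠152.0° V = -42.38 + j22.53 V.
Step 6 — Current: I = V / Z = -0.05493 + j0.2071 A = 0.2142∠104.9° A.
Step 7 — Complex power: S = V·I* = 6.994 + j7.538 VA.
Step 8 — Real power: P = Re(S) = 6.994 W.
Step 9 — Reactive power: Q = Im(S) = 7.538 VAR.
Step 10 — Apparent power: |S| = 10.28 VA.
Step 11 — Power factor: PF = P/|S| = 0.6802 (lagging).

(a) P = 6.994 W  (b) Q = 7.538 VAR  (c) S = 10.28 VA  (d) PF = 0.6802 (lagging)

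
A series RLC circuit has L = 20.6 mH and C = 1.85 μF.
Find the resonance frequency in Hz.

Step 1 — Resonance condition Im(Z)=0 gives ω₀ = 1/√(LC).
Step 2 — ω₀ = 1/√(0.0206·1.85e-06) = 5122 rad/s.
Step 3 — f₀ = ω₀/(2π) = 815.3 Hz.

f₀ = 815.3 Hz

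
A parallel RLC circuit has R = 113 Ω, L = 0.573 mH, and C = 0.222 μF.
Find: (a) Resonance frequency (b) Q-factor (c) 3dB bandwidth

Step 1 — Resonance: ω₀ = 1/√(LC) = 1/√(0.000573·2.22e-07) = 8.866e+04 rad/s.
Step 2 — f₀ = ω₀/(2π) = 1.411e+04 Hz.
Step 3 — Parallel Q: Q = R/(ω₀L) = 113/(8.866e+04·0.000573) = 2.224.
Step 4 — Bandwidth: Δω = ω₀/Q = 3.986e+04 rad/s; BW = Δω/(2π) = 6344 Hz.

(a) f₀ = 1.411e+04 Hz  (b) Q = 2.224  (c) BW = 6344 Hz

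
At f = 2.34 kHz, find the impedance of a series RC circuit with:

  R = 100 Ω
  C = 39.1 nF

Step 1 — Angular frequency: ω = 2π·f = 2π·2340 = 1.47e+04 rad/s.
Step 2 — Component impedances:
  R: Z = R = 100 Ω
  C: Z = 1/(jωC) = -j/(ω·C) = 0 - j1740 Ω
Step 3 — Series combination: Z_total = R + C = 100 - j1740 Ω = 1742∠-86.7° Ω.

Z = 100 - j1740 Ω = 1742∠-86.7° Ω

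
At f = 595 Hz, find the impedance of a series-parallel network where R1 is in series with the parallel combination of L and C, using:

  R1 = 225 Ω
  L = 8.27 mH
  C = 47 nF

Step 1 — Angular frequency: ω = 2π·f = 2π·595 = 3738 rad/s.
Step 2 — Component impedances:
  R1: Z = R = 225 Ω
  L: Z = jωL = j·3738·0.00827 = 0 + j30.92 Ω
  C: Z = 1/(jωC) = -j/(ω·C) = 0 - j5691 Ω
Step 3 — Parallel branch: L || C = 1/(1/L + 1/C) = 0 + j31.09 Ω.
Step 4 — Series with R1: Z_total = R1 + (L || C) = 225 + j31.09 Ω = 227.1∠7.9° Ω.

Z = 225 + j31.09 Ω = 227.1∠7.9° Ω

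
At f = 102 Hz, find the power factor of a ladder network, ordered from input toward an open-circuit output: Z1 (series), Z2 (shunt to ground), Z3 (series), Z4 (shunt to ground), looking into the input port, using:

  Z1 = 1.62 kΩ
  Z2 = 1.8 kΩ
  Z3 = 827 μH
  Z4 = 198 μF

Step 1 — Angular frequency: ω = 2π·f = 2π·102 = 640.9 rad/s.
Step 2 — Component impedances:
  Z1: Z = R = 1620 Ω
  Z2: Z = R = 1800 Ω
  Z3: Z = jωL = j·640.9·0.000827 = 0 + j0.53 Ω
  Z4: Z = 1/(jωC) = -j/(ω·C) = 0 - j7.881 Ω
Step 3 — Ladder network (open output): work backward from the far end, alternating series and parallel combinations. Z_in = 1620 - j7.35 Ω = 1620∠-0.3° Ω.
Step 4 — Power factor: PF = cos(φ) = Re(Z)/|Z| = 1620/1620 = 1.
Step 5 — Type: Im(Z) = -7.35 ⇒ leading (phase φ = -0.3°).

PF = 1 (leading, φ = -0.3°)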